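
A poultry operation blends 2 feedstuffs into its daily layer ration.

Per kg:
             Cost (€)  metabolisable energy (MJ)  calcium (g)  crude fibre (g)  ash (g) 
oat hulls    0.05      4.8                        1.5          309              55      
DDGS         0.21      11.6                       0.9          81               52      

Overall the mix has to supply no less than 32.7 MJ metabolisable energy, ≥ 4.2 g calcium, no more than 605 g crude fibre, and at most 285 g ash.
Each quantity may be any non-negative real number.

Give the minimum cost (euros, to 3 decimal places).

Let x1 = kg of oat hulls, x2 = kg of DDGS.
Minimise 0.05x1 + 0.21x2 s.t.:
  4.8x1 + 11.6x2 ≥ 32.7   (metabolisable energy)
  1.5x1 + 0.9x2 ≥ 4.2   (calcium)
  309x1 + 81x2 ≤ 605   (crude fibre)
  55x1 + 52x2 ≤ 285   (ash)
  x1, x2 ≥ 0.
Both inputs are positive at the optimum. The calcium and crude fibre requirements are met with equality.
That vertex is x1 = 1.305, x2 = 2.492.
Cost = 0.05·1.305 + 0.21·2.492 = 0.58857.

€0.589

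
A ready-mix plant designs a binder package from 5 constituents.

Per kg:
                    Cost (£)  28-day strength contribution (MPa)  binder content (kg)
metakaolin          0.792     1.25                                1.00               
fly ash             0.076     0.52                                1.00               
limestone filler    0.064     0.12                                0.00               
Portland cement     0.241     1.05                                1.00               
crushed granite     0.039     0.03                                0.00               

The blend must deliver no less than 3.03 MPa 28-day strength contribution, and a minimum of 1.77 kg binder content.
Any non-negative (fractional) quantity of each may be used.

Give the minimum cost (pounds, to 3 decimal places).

£0.443

Let x1 = kg of metakaolin, x2 = kg of fly ash, x3 = kg of limestone filler, x4 = kg of Portland cement, x5 = kg of crushed granite.
Minimise 0.792x1 + 0.076x2 + 0.064x3 + 0.241x4 + 0.039x5 with:
  1.25x1 + 0.52x2 + 0.12x3 + 1.05x4 + 0.03x5 ≥ 3.03   (28-day strength contribution)
  1x1 + 1x2 + 1x4 ≥ 1.77   (binder content)
  x1, x2, x3, x4, x5 ≥ 0.
At the optimum only fly ash is positive (metakaolin, limestone filler, Portland cement, crushed granite = 0). Binding constraint: 28-day strength contribution.
So fly ash = 5.827 kg.
Cost = 0.076·5.827 = 0.44285.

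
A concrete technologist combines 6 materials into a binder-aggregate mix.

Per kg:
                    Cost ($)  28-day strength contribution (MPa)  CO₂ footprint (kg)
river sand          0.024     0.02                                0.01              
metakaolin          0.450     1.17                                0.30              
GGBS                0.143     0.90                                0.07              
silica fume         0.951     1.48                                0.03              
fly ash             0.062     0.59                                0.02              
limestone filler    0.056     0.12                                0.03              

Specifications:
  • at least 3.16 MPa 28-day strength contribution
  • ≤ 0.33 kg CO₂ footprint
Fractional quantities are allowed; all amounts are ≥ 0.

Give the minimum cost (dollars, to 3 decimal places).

This is a linear program. Let x1 = kg of river sand, x2 = kg of metakaolin, x3 = kg of GGBS, x4 = kg of silica fume, x5 = kg of fly ash, x6 = kg of limestone filler.
Minimise 0.024x1 + 0.45x2 + 0.143x3 + 0.951x4 + 0.062x5 + 0.056x6 subject to:
  0.02x1 + 1.17x2 + 0.9x3 + 1.48x4 + 0.59x5 + 0.12x6 ≥ 3.16   (28-day strength contribution)
  0.01x1 + 0.3x2 + 0.07x3 + 0.03x4 + 0.02x5 + 0.03x6 ≤ 0.33   (CO₂ footprint)
  x1, x2, x3, x4, x5, x6 ≥ 0.
The optimal basis is {fly ash}; river sand, metakaolin, GGBS, silica fume, limestone filler drop out. The 28-day strength contribution requirement is met with equality.
Optimal quantities: fly ash = 5.356 kg.
Objective = 0.062·5.356 = 0.33207.

$0.332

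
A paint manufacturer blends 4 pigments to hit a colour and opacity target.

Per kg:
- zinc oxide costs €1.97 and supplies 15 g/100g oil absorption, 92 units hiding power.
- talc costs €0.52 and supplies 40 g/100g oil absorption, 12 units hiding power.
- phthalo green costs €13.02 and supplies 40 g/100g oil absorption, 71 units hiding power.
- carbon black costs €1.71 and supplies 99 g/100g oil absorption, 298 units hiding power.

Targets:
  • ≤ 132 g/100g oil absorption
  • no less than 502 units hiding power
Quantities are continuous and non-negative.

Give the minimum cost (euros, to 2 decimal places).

Let x1 = kg of zinc oxide, x2 = kg of talc, x3 = kg of phthalo green, x4 = kg of carbon black.
min 1.97x1 + 0.52x2 + 13.02x3 + 1.71x4 s.t.:
  15x1 + 40x2 + 40x3 + 99x4 ≤ 132   (oil absorption)
  92x1 + 12x2 + 71x3 + 298x4 ≥ 502   (hiding power)
  x1, x2, x3, x4 ≥ 0.
The minimum-cost mix takes nothing from talc, phthalo green — only zinc oxide, carbon black. There the oil absorption and hiding power constraints are tight.
Solving gives x1 = 2.234, x4 = 0.9948.
Total cost: 1.97·2.234 + 1.71·0.9948 = 6.1021.

€6.10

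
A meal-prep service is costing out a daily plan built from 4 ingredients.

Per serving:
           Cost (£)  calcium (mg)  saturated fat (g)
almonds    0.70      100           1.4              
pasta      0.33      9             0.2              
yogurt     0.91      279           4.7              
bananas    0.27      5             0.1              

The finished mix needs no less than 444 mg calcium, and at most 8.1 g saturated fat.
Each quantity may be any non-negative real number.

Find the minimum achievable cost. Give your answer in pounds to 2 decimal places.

This is a linear program. Let x1 = servings of almonds, x2 = servings of pasta, x3 = servings of yogurt, x4 = servings of bananas.
min 0.7x1 + 0.33x2 + 0.91x3 + 0.27x4 s.t.:
  100x1 + 9x2 + 279x3 + 5x4 ≥ 444   (calcium)
  1.4x1 + 0.2x2 + 4.7x3 + 0.1x4 ≤ 8.1   (saturated fat)
  x1, x2, x3, x4 ≥ 0.
The optimal basis is {yogurt}; almonds, pasta, bananas drop out. Binding constraint: calcium.
Optimal quantities: yogurt = 1.591 servings.
Total cost: 0.91·1.591 = 1.4478.

£1.45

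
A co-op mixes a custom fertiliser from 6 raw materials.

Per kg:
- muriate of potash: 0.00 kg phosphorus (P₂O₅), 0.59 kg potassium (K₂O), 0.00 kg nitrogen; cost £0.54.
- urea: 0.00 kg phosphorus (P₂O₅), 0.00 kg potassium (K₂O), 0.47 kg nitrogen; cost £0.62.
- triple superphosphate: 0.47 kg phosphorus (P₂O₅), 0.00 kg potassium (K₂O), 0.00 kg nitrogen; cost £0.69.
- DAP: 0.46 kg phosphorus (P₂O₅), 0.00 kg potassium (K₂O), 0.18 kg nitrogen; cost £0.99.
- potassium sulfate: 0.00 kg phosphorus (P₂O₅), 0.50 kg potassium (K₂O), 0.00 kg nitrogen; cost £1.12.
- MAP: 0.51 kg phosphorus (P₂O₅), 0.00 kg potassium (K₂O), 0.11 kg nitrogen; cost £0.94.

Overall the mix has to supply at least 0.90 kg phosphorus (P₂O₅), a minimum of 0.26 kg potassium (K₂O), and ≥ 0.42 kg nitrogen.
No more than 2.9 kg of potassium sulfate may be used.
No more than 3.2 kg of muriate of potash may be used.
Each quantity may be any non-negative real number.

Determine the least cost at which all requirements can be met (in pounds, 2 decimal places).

£2.11

Let x1 = kg of muriate of potash, x2 = kg of urea, x3 = kg of triple superphosphate, x4 = kg of DAP, x5 = kg of potassium sulfate, x6 = kg of MAP.
Minimize 0.54x1 + 0.62x2 + 0.69x3 + 0.99x4 + 1.12x5 + 0.94x6 subject to:
  0.47x3 + 0.46x4 + 0.51x6 ≥ 0.9   (phosphorus (P₂O₅))
  0.59x1 + 0.5x5 ≥ 0.26   (potassium (K₂O))
  0.47x2 + 0.18x4 + 0.11x6 ≥ 0.42   (nitrogen)
  x5 ≤ 2.9
  x1 ≤ 3.2
  x1, x2, x3, x4, x5, x6 ≥ 0.
The optimal basis is {muriate of potash, urea, triple superphosphate}; DAP, potassium sulfate, MAP drop out. The phosphorus (P₂O₅), potassium (K₂O), nitrogen requirements are met with equality.
Optimal quantities: muriate of potash = 0.4407 kg, urea = 0.8936 kg, triple superphosphate = 1.915 kg.
Objective = 0.54·0.4407 + 0.62·0.8936 + 0.69·1.915 = 2.1134.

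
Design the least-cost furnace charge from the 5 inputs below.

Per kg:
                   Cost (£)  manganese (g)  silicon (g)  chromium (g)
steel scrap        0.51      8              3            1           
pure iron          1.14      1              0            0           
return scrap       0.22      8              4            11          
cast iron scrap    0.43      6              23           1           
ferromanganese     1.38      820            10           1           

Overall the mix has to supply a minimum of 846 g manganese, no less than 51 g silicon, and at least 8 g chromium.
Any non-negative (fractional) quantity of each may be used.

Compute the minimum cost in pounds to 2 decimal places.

£2.23

Treat it as an LP. Let x1 = kg of steel scrap, x2 = kg of pure iron, x3 = kg of return scrap, x4 = kg of cast iron scrap, x5 = kg of ferromanganese.
Minimise 0.51x1 + 1.14x2 + 0.22x3 + 0.43x4 + 1.38x5 s.t.:
  8x1 + 1x2 + 8x3 + 6x4 + 820x5 ≥ 846   (manganese)
  3x1 + 4x3 + 23x4 + 10x5 ≥ 51   (silicon)
  1x1 + 11x3 + 1x4 + 1x5 ≥ 8   (chromium)
  x1, x2, x3, x4, x5 ≥ 0.
The cheapest feasible vertex uses only return scrap, cast iron scrap, ferromanganese; steel scrap, pure iron are not used. The manganese, silicon, chromium requirements are met with equality.
That vertex is x3 = 0.4812, x4 = 1.693, x5 = 1.015.
Objective = 0.22·0.4812 + 0.43·1.693 + 1.38·1.015 = 2.2346.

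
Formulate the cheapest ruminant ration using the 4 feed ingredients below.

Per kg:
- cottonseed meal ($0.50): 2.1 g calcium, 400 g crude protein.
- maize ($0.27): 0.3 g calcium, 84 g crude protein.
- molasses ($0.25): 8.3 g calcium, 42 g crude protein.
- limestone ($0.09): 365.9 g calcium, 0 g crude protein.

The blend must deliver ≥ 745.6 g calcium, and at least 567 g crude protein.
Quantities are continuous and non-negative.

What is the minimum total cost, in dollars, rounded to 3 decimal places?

$0.891

Let x1 = kg of cottonseed meal, x2 = kg of maize, x3 = kg of molasses, x4 = kg of limestone.
min 0.5x1 + 0.27x2 + 0.25x3 + 0.09x4 s.t.:
  2.1x1 + 0.3x2 + 8.3x3 + 365.9x4 ≥ 745.6   (calcium)
  400x1 + 84x2 + 42x3 ≥ 567   (crude protein)
  x1, x2, x3, x4 ≥ 0.
The minimum-cost mix takes nothing from maize, molasses — only cottonseed meal, limestone. There the calcium and crude protein constraints are tight.
Optimal quantities: cottonseed meal = 1.417 kg, limestone = 2.03 kg.
Cost = 0.5·1.417 + 0.09·2.03 = 0.89120.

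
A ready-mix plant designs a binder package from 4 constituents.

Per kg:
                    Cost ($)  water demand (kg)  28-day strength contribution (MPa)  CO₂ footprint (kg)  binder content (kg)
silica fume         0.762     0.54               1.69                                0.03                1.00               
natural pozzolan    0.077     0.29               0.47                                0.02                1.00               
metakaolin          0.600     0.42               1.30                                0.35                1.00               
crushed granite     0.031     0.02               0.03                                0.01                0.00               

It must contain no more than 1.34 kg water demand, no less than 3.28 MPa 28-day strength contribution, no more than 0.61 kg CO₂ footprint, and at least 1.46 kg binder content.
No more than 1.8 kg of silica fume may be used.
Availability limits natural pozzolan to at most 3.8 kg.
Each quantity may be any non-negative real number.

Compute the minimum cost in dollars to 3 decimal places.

$1.197

Set it up as a linear program. Let x1 = kg of silica fume, x2 = kg of natural pozzolan, x3 = kg of metakaolin, x4 = kg of crushed granite.
min 0.762x1 + 0.077x2 + 0.6x3 + 0.031x4 with:
  0.54x1 + 0.29x2 + 0.42x3 + 0.02x4 ≤ 1.34   (water demand)
  1.69x1 + 0.47x2 + 1.3x3 + 0.03x4 ≥ 3.28   (28-day strength contribution)
  0.03x1 + 0.02x2 + 0.35x3 + 0.01x4 ≤ 0.61   (CO₂ footprint)
  1x1 + 1x2 + 1x3 ≥ 1.46   (binder content)
  x1 ≤ 1.8
  x2 ≤ 3.8
  x1, x2, x3, x4 ≥ 0.
At the optimum only silica fume, natural pozzolan are positive (metakaolin, crushed granite = 0). Binding constraints: water demand and 28-day strength contribution.
So silica fume = 1.36 kg, natural pozzolan = 2.088 kg.
Objective = 0.762·1.36 + 0.077·2.088 = 1.19710.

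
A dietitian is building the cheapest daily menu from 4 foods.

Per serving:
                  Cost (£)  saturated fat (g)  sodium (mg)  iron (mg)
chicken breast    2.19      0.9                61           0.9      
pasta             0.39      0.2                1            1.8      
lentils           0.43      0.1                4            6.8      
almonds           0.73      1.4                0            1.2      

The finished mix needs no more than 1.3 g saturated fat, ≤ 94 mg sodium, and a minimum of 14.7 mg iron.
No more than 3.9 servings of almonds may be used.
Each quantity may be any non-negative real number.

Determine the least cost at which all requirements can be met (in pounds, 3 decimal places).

Let x1 = servings of chicken breast, x2 = servings of pasta, x3 = servings of lentils, x4 = servings of almonds.
Minimise 2.19x1 + 0.39x2 + 0.43x3 + 0.73x4 subject to:
  0.9x1 + 0.2x2 + 0.1x3 + 1.4x4 ≤ 1.3   (saturated fat)
  61x1 + 1x2 + 4x3 ≤ 94   (sodium)
  0.9x1 + 1.8x2 + 6.8x3 + 1.2x4 ≥ 14.7   (iron)
  x4 ≤ 3.9
  x1, x2, x3, x4 ≥ 0.
The minimum-cost mix takes nothing from chicken breast, pasta, almonds — only lentils. The iron requirement is met with equality.
Optimal quantities: lentils = 2.162 servings.
Hence cost = 0.43·2.162 = £0.92966.

£0.930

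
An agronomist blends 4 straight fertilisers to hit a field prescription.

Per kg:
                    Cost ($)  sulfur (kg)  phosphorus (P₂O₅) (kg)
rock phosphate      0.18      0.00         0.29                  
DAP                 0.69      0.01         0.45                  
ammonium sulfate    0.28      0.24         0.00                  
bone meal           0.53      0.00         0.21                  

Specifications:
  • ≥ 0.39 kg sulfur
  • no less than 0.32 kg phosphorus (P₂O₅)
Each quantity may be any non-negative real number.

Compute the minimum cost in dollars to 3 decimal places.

$0.654

Set it up as a linear program. Let x1 = kg of rock phosphate, x2 = kg of DAP, x3 = kg of ammonium sulfate, x4 = kg of bone meal.
Minimise 0.18x1 + 0.69x2 + 0.28x3 + 0.53x4 subject to:
  0.01x2 + 0.24x3 ≥ 0.39   (sulfur)
  0.29x1 + 0.45x2 + 0.21x4 ≥ 0.32   (phosphorus (P₂O₅))
  x1, x2, x3, x4 ≥ 0.
The cheapest feasible vertex uses only rock phosphate, ammonium sulfate; DAP, bone meal are not used. Binding constraints: sulfur and phosphorus (P₂O₅).
Solving gives x1 = 1.103, x3 = 1.625.
Objective = 0.18·1.103 + 0.28·1.625 = 0.65354.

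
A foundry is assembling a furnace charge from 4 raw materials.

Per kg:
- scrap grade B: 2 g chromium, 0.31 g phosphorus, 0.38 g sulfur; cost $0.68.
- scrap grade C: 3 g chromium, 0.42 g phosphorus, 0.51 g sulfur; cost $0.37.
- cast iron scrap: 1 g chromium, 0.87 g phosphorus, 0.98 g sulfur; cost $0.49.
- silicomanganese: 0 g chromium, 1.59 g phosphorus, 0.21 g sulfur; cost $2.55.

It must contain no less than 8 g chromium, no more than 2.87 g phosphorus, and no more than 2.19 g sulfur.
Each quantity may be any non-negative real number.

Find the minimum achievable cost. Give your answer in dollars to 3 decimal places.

This is a linear program. Let x1 = kg of scrap grade B, x2 = kg of scrap grade C, x3 = kg of cast iron scrap, x4 = kg of silicomanganese.
Minimise 0.68x1 + 0.37x2 + 0.49x3 + 2.55x4 subject to:
  2x1 + 3x2 + 1x3 ≥ 8   (chromium)
  0.31x1 + 0.42x2 + 0.87x3 + 1.59x4 ≤ 2.87   (phosphorus)
  0.38x1 + 0.51x2 + 0.98x3 + 0.21x4 ≤ 2.19   (sulfur)
  x1, x2, x3, x4 ≥ 0.
The optimal basis is {scrap grade C}; scrap grade B, cast iron scrap, silicomanganese drop out. The chromium requirement is met with equality.
So scrap grade C = 2.667 kg.
Hence cost = 0.37·2.667 = $0.98679.

$0.987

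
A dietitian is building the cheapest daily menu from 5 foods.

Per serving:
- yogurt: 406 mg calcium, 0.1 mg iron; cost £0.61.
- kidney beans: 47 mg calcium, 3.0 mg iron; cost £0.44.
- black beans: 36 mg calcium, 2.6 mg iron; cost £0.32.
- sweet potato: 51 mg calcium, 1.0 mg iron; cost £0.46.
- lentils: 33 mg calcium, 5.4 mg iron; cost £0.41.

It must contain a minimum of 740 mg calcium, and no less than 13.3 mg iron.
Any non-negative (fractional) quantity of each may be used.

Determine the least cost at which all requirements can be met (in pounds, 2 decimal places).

£1.99

Set it up as a linear program. Let x1 = servings of yogurt, x2 = servings of kidney beans, x3 = servings of black beans, x4 = servings of sweet potato, x5 = servings of lentils.
Minimize 0.61x1 + 0.44x2 + 0.32x3 + 0.46x4 + 0.41x5 subject to:
  406x1 + 47x2 + 36x3 + 51x4 + 33x5 ≥ 740   (calcium)
  0.1x1 + 3x2 + 2.6x3 + 1x4 + 5.4x5 ≥ 13.3   (iron)
  x1, x2, x3, x4, x5 ≥ 0.
At the optimum only yogurt, lentils are positive (kidney beans, black beans, sweet potato = 0). Binding constraints: calcium and iron.
That vertex is x1 = 1.625, x5 = 2.433.
Total cost: 0.61·1.625 + 0.41·2.433 = 1.9888.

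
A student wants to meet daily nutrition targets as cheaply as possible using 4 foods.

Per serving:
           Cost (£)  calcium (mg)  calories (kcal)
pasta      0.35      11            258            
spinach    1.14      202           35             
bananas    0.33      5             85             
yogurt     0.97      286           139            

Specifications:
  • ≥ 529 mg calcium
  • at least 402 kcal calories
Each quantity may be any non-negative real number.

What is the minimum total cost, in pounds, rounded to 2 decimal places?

£1.97

Treat it as an LP. Let x1 = servings of pasta, x2 = servings of spinach, x3 = servings of bananas, x4 = servings of yogurt.
Minimise 0.35x1 + 1.14x2 + 0.33x3 + 0.97x4 with:
  11x1 + 202x2 + 5x3 + 286x4 ≥ 529   (calcium)
  258x1 + 35x2 + 85x3 + 139x4 ≥ 402   (calories)
  x1, x2, x3, x4 ≥ 0.
The minimum-cost mix takes nothing from spinach, bananas — only pasta, yogurt. Binding constraints: calcium and calories.
So pasta = 0.5735 servings, yogurt = 1.828 servings.
Hence cost = 0.35·0.5735 + 0.97·1.828 = £1.9739.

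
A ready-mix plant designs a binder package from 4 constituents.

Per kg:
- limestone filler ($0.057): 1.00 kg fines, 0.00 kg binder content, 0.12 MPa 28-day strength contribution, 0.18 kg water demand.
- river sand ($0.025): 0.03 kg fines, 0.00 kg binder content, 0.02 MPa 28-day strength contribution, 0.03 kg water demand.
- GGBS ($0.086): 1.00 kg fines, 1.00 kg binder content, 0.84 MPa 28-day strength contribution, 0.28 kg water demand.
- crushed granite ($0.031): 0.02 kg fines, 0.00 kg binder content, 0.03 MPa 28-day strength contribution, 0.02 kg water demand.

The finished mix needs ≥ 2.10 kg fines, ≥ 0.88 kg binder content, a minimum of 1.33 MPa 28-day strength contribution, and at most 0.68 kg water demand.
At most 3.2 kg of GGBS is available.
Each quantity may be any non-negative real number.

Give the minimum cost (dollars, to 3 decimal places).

$0.163

Let x1 = kg of limestone filler, x2 = kg of river sand, x3 = kg of GGBS, x4 = kg of crushed granite.
Minimize 0.057x1 + 0.025x2 + 0.086x3 + 0.031x4 s.t.:
  1x1 + 0.03x2 + 1x3 + 0.02x4 ≥ 2.1   (fines)
  1x3 ≥ 0.88   (binder content)
  0.12x1 + 0.02x2 + 0.84x3 + 0.03x4 ≥ 1.33   (28-day strength contribution)
  0.18x1 + 0.03x2 + 0.28x3 + 0.02x4 ≤ 0.68   (water demand)
  x3 ≤ 3.2
  x1, x2, x3, x4 ≥ 0.
The optimal basis is {limestone filler, GGBS}; river sand, crushed granite drop out. There the fines and 28-day strength contribution constraints are tight.
So limestone filler = 0.6028 kg, GGBS = 1.497 kg.
Cost = 0.057·0.6028 + 0.086·1.497 = 0.16310.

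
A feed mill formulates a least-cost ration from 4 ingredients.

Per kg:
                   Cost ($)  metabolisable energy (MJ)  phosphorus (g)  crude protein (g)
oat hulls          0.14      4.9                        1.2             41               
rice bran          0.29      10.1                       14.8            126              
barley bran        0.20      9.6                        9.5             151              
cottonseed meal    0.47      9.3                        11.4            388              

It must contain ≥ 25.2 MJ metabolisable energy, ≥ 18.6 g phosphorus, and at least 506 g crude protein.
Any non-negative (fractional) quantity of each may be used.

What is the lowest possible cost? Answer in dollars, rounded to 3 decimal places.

Set it up as a linear program. Let x1 = kg of oat hulls, x2 = kg of rice bran, x3 = kg of barley bran, x4 = kg of cottonseed meal.
Minimize 0.14x1 + 0.29x2 + 0.2x3 + 0.47x4 s.t.:
  4.9x1 + 10.1x2 + 9.6x3 + 9.3x4 ≥ 25.2   (metabolisable energy)
  1.2x1 + 14.8x2 + 9.5x3 + 11.4x4 ≥ 18.6   (phosphorus)
  41x1 + 126x2 + 151x3 + 388x4 ≥ 506   (crude protein)
  x1, x2, x3, x4 ≥ 0.
The cheapest feasible vertex uses only barley bran, cottonseed meal; oat hulls, rice bran are not used. The metabolisable energy and crude protein requirements are met with equality.
So barley bran = 2.186 kg, cottonseed meal = 0.4535 kg.
Cost = 0.2·2.186 + 0.47·0.4535 = 0.65035.

$0.650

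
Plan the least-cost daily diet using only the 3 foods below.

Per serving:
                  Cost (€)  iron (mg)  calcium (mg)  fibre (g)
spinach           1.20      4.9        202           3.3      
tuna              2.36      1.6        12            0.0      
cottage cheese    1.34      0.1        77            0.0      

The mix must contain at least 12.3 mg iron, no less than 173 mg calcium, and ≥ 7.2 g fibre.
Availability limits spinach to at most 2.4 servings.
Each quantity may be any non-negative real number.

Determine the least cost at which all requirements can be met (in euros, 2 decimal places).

€3.68

Treat it as an LP. Let x1 = servings of spinach, x2 = servings of tuna, x3 = servings of cottage cheese.
Minimize 1.2x1 + 2.36x2 + 1.34x3 subject to:
  4.9x1 + 1.6x2 + 0.1x3 ≥ 12.3   (iron)
  202x1 + 12x2 + 77x3 ≥ 173   (calcium)
  3.3x1 ≥ 7.2   (fibre)
  x1 ≤ 2.4
  x1, x2, x3 ≥ 0.
The minimum-cost mix takes nothing from cottage cheese — only spinach, tuna. There the iron and the spinach cap constraints are tight.
Solving gives x1 = 2.4, x2 = 0.3375.
Cost = 1.2·2.4 + 2.36·0.3375 = 3.6765.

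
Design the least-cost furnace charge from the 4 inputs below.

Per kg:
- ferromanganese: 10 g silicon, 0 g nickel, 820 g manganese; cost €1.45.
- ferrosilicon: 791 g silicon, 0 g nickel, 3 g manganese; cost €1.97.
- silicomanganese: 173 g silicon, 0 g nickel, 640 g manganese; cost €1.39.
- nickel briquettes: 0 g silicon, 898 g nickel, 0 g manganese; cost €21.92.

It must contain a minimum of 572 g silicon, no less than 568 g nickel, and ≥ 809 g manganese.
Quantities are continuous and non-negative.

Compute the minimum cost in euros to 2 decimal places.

This is a linear program. Let x1 = kg of ferromanganese, x2 = kg of ferrosilicon, x3 = kg of silicomanganese, x4 = kg of nickel briquettes.
Minimize 1.45x1 + 1.97x2 + 1.39x3 + 21.92x4 subject to:
  10x1 + 791x2 + 173x3 ≥ 572   (silicon)
  898x4 ≥ 568   (nickel)
  820x1 + 3x2 + 640x3 ≥ 809   (manganese)
  x1, x2, x3, x4 ≥ 0.
The minimum-cost mix takes nothing from ferromanganese — only ferrosilicon, silicomanganese, nickel briquettes. The silicon, nickel, manganese requirements are met with equality.
Optimal quantities: ferrosilicon = 0.4471 kg, silicomanganese = 1.262 kg, nickel briquettes = 0.6325 kg.
Objective = 1.97·0.4471 + 1.39·1.262 + 21.92·0.6325 = 16.4994.

€16.50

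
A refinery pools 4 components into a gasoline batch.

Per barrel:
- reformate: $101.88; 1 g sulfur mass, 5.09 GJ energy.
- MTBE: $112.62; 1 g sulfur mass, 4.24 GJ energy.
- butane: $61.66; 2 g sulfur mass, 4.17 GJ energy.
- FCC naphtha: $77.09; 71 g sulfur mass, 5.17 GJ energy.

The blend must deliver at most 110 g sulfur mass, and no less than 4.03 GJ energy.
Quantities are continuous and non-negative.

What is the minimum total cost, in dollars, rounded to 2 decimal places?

$59.59

Treat it as an LP. Let x1 = barrels of reformate, x2 = barrels of MTBE, x3 = barrels of butane, x4 = barrels of FCC naphtha.
Minimize 101.88x1 + 112.62x2 + 61.66x3 + 77.09x4 subject to:
  1x1 + 1x2 + 2x3 + 71x4 ≤ 110   (sulfur mass)
  5.09x1 + 4.24x2 + 4.17x3 + 5.17x4 ≥ 4.03   (energy)
  x1, x2, x3, x4 ≥ 0.
The optimal basis is {butane}; reformate, MTBE, FCC naphtha drop out. Binding constraint: energy.
Optimal quantities: butane = 0.9664 barrels.
Hence cost = 61.66·0.9664 = $59.5882.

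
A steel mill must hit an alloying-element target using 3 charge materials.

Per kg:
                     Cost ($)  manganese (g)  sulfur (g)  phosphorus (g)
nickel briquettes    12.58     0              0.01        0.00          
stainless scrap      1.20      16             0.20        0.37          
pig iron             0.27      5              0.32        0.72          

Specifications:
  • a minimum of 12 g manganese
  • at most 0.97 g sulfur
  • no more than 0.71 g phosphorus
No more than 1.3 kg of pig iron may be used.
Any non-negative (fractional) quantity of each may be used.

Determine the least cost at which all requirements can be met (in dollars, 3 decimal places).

Let x1 = kg of nickel briquettes, x2 = kg of stainless scrap, x3 = kg of pig iron.
min 12.58x1 + 1.2x2 + 0.27x3 with:
  16x2 + 5x3 ≥ 12   (manganese)
  0.01x1 + 0.2x2 + 0.32x3 ≤ 0.97   (sulfur)
  0.37x2 + 0.72x3 ≤ 0.71   (phosphorus)
  x3 ≤ 1.3
  x1, x2, x3 ≥ 0.
The optimal basis is {stainless scrap, pig iron}; nickel briquettes drops out. Binding constraints: manganese and phosphorus.
Solving gives x2 = 0.5264, x3 = 0.7156.
Objective = 1.2·0.5264 + 0.27·0.7156 = 0.82489.

$0.825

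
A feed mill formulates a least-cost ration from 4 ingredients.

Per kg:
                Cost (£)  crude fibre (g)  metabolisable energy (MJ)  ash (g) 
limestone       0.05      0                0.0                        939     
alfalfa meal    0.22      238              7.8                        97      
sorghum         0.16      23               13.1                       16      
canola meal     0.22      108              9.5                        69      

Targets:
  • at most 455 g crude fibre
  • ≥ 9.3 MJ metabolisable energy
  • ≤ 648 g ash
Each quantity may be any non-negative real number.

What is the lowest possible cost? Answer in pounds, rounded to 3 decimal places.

Let x1 = kg of limestone, x2 = kg of alfalfa meal, x3 = kg of sorghum, x4 = kg of canola meal.
Minimize 0.05x1 + 0.22x2 + 0.16x3 + 0.22x4 s.t.:
  238x2 + 23x3 + 108x4 ≤ 455   (crude fibre)
  7.8x2 + 13.1x3 + 9.5x4 ≥ 9.3   (metabolisable energy)
  939x1 + 97x2 + 16x3 + 69x4 ≤ 648   (ash)
  x1, x2, x3, x4 ≥ 0.
At the optimum only sorghum is positive (limestone, alfalfa meal, canola meal = 0). There the metabolisable energy constraint is tight.
Optimal quantities: sorghum = 0.7099 kg.
Objective = 0.16·0.7099 = 0.11358.

£0.114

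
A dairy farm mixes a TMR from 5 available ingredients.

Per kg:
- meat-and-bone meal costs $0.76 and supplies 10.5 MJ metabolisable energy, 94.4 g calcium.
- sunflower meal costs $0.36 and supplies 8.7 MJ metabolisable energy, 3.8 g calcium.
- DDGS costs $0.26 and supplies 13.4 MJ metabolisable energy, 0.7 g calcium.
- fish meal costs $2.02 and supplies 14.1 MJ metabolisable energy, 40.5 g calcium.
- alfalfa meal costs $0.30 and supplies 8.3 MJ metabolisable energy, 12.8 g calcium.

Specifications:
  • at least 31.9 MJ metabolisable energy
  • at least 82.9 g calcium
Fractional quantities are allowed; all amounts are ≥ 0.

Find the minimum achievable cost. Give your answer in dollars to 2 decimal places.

$1.10

This is a linear program. Let x1 = kg of meat-and-bone meal, x2 = kg of sunflower meal, x3 = kg of DDGS, x4 = kg of fish meal, x5 = kg of alfalfa meal.
Minimise 0.76x1 + 0.36x2 + 0.26x3 + 2.02x4 + 0.3x5 s.t.:
  10.5x1 + 8.7x2 + 13.4x3 + 14.1x4 + 8.3x5 ≥ 31.9   (metabolisable energy)
  94.4x1 + 3.8x2 + 0.7x3 + 40.5x4 + 12.8x5 ≥ 82.9   (calcium)
  x1, x2, x3, x4, x5 ≥ 0.
The cheapest feasible vertex uses only meat-and-bone meal, DDGS; sunflower meal, fish meal, alfalfa meal are not used. There the metabolisable energy and calcium constraints are tight.
Solving gives x1 = 0.8656, x3 = 1.702.
Total cost: 0.76·0.8656 + 0.26·1.702 = 1.1004.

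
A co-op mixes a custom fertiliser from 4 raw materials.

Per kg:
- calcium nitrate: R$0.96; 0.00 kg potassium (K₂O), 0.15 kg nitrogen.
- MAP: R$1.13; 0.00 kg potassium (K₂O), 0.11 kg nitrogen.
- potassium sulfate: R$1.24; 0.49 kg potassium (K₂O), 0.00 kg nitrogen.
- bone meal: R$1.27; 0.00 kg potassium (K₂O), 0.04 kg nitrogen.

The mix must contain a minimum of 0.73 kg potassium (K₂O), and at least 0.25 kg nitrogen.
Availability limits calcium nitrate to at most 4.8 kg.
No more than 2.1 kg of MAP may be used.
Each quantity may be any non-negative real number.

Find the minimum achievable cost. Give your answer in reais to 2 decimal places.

R$3.45

Let x1 = kg of calcium nitrate, x2 = kg of MAP, x3 = kg of potassium sulfate, x4 = kg of bone meal.
Minimise 0.96x1 + 1.13x2 + 1.24x3 + 1.27x4 s.t.:
  0.49x3 ≥ 0.73   (potassium (K₂O))
  0.15x1 + 0.11x2 + 0.04x4 ≥ 0.25   (nitrogen)
  x1 ≤ 4.8
  x2 ≤ 2.1
  x1, x2, x3, x4 ≥ 0.
The cheapest feasible vertex uses only calcium nitrate, potassium sulfate; MAP, bone meal are not used. There the potassium (K₂O) and nitrogen constraints are tight.
That vertex is x1 = 1.667, x3 = 1.49.
Objective = 0.96·1.667 + 1.24·1.49 = 3.4479.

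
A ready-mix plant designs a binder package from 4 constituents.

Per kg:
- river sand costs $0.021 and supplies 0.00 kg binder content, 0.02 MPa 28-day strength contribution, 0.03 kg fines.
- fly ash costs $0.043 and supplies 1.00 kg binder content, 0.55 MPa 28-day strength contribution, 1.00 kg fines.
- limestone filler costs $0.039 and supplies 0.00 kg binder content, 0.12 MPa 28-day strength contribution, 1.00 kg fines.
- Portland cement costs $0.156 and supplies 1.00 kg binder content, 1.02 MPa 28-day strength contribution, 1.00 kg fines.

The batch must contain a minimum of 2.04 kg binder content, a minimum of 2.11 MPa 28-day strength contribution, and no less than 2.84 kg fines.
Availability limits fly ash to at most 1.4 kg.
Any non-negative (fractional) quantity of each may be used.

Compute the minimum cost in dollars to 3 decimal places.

Let x1 = kg of river sand, x2 = kg of fly ash, x3 = kg of limestone filler, x4 = kg of Portland cement.
Minimise 0.021x1 + 0.043x2 + 0.039x3 + 0.156x4 subject to:
  1x2 + 1x4 ≥ 2.04   (binder content)
  0.02x1 + 0.55x2 + 0.12x3 + 1.02x4 ≥ 2.11   (28-day strength contribution)
  0.03x1 + 1x2 + 1x3 + 1x4 ≥ 2.84   (fines)
  x2 ≤ 1.4
  x1, x2, x3, x4 ≥ 0.
The cheapest feasible vertex uses only fly ash, limestone filler, Portland cement; river sand is not used. Binding constraints: 28-day strength contribution, fines, the fly ash cap.
Optimal quantities: fly ash = 1.4 kg, limestone filler = 0.1431 kg, Portland cement = 1.297 kg.
Hence cost = 0.043·1.4 + 0.039·0.1431 + 0.156·1.297 = $0.26811.

$0.268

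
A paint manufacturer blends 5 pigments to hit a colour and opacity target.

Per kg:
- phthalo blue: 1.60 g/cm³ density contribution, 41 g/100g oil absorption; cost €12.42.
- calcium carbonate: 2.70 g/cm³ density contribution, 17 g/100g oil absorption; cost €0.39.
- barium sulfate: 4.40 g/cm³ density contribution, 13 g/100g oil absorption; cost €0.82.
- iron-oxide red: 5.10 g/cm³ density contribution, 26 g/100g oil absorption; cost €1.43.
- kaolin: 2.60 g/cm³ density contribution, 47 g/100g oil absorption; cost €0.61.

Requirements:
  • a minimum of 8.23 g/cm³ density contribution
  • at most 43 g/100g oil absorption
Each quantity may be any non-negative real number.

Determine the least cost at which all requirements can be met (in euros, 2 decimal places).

€1.30

This is a linear program. Let x1 = kg of phthalo blue, x2 = kg of calcium carbonate, x3 = kg of barium sulfate, x4 = kg of iron-oxide red, x5 = kg of kaolin.
min 12.42x1 + 0.39x2 + 0.82x3 + 1.43x4 + 0.61x5 with:
  1.6x1 + 2.7x2 + 4.4x3 + 5.1x4 + 2.6x5 ≥ 8.23   (density contribution)
  41x1 + 17x2 + 13x3 + 26x4 + 47x5 ≤ 43   (oil absorption)
  x1, x2, x3, x4, x5 ≥ 0.
At the optimum only calcium carbonate, barium sulfate are positive (phthalo blue, iron-oxide red, kaolin = 0). There the density contribution and oil absorption constraints are tight.
Optimal quantities: calcium carbonate = 2.071 kg, barium sulfate = 0.5997 kg.
Objective = 0.39·2.071 + 0.82·0.5997 = 1.2994.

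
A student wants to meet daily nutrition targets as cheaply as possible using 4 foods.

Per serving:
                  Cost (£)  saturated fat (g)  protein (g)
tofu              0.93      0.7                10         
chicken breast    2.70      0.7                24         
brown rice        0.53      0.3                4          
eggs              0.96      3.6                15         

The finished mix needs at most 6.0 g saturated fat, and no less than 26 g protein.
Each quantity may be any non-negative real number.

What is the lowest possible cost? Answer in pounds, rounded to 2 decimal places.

£1.70

Let x1 = servings of tofu, x2 = servings of chicken breast, x3 = servings of brown rice, x4 = servings of eggs.
Minimize 0.93x1 + 2.7x2 + 0.53x3 + 0.96x4 with:
  0.7x1 + 0.7x2 + 0.3x3 + 3.6x4 ≤ 6   (saturated fat)
  10x1 + 24x2 + 4x3 + 15x4 ≥ 26   (protein)
  x1, x2, x3, x4 ≥ 0.
At the optimum only tofu, eggs are positive (chicken breast, brown rice = 0). Binding constraints: saturated fat and protein.
So tofu = 0.1412 servings, eggs = 1.639 servings.
Cost = 0.93·0.1412 + 0.96·1.639 = 1.7048.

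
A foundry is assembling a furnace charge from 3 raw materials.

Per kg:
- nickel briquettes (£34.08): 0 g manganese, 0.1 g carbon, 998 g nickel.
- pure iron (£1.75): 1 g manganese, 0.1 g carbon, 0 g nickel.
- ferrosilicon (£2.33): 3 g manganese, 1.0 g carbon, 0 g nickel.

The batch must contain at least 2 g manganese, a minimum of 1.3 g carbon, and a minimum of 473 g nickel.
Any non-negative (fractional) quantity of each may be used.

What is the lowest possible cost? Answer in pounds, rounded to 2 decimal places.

£19.07

Set it up as a linear program. Let x1 = kg of nickel briquettes, x2 = kg of pure iron, x3 = kg of ferrosilicon.
Minimise 34.08x1 + 1.75x2 + 2.33x3 subject to:
  1x2 + 3x3 ≥ 2   (manganese)
  0.1x1 + 0.1x2 + 1x3 ≥ 1.3   (carbon)
  998x1 ≥ 473   (nickel)
  x1, x2, x3 ≥ 0.
At the optimum only nickel briquettes, ferrosilicon are positive (pure iron = 0). The carbon and nickel requirements are met with equality.
That vertex is x1 = 0.4739, x3 = 1.253.
Hence cost = 34.08·0.4739 + 2.33·1.253 = £19.0700.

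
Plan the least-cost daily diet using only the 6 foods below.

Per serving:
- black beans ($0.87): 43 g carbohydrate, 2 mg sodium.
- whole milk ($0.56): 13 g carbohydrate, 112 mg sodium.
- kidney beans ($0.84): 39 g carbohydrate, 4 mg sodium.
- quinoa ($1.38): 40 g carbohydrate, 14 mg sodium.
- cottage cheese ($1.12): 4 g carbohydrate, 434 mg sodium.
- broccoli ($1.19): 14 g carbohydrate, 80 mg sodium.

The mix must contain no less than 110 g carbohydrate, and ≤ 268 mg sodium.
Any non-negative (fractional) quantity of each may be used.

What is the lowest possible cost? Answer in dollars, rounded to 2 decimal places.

$2.23

This is a linear program. Let x1 = servings of black beans, x2 = servings of whole milk, x3 = servings of kidney beans, x4 = servings of quinoa, x5 = servings of cottage cheese, x6 = servings of broccoli.
Minimize 0.87x1 + 0.56x2 + 0.84x3 + 1.38x4 + 1.12x5 + 1.19x6 with:
  43x1 + 13x2 + 39x3 + 40x4 + 4x5 + 14x6 ≥ 110   (carbohydrate)
  2x1 + 112x2 + 4x3 + 14x4 + 434x5 + 80x6 ≤ 268   (sodium)
  x1, x2, x3, x4, x5, x6 ≥ 0.
The minimum-cost mix takes nothing from whole milk, kidney beans, quinoa, cottage cheese, broccoli — only black beans. There the carbohydrate constraint is tight.
That vertex is x1 = 2.558.
Objective = 0.87·2.558 = 2.2255.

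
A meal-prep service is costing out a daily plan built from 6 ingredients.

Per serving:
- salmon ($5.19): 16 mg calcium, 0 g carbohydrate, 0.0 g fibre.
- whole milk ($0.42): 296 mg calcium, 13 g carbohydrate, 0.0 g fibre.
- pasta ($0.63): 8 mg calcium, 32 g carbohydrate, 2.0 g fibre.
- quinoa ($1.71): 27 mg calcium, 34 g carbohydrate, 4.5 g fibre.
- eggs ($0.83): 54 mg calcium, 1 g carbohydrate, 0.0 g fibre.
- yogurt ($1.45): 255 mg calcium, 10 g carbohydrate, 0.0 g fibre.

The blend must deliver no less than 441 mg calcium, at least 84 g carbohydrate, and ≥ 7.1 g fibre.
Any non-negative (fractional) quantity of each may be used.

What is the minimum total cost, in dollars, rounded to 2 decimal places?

$2.82

Let x1 = servings of salmon, x2 = servings of whole milk, x3 = servings of pasta, x4 = servings of quinoa, x5 = servings of eggs, x6 = servings of yogurt.
Minimise 5.19x1 + 0.42x2 + 0.63x3 + 1.71x4 + 0.83x5 + 1.45x6 s.t.:
  16x1 + 296x2 + 8x3 + 27x4 + 54x5 + 255x6 ≥ 441   (calcium)
  13x2 + 32x3 + 34x4 + 1x5 + 10x6 ≥ 84   (carbohydrate)
  2x3 + 4.5x4 ≥ 7.1   (fibre)
  x1, x2, x3, x4, x5, x6 ≥ 0.
At the optimum only whole milk, pasta are positive (salmon, quinoa, eggs, yogurt = 0). There the calcium and fibre constraints are tight.
Solving gives x2 = 1.394, x3 = 3.55.
Cost = 0.42·1.394 + 0.63·3.55 = 2.8220.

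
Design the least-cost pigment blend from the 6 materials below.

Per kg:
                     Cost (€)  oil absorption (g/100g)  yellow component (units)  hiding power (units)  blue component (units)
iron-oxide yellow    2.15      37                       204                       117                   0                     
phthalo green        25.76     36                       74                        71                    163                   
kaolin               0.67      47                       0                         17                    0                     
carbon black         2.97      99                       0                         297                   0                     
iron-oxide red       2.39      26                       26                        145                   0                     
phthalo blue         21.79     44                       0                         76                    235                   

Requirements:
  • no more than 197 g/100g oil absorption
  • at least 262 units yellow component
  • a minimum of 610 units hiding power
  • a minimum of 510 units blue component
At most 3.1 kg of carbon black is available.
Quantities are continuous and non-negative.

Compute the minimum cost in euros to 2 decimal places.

Let x1 = kg of iron-oxide yellow, x2 = kg of phthalo green, x3 = kg of kaolin, x4 = kg of carbon black, x5 = kg of iron-oxide red, x6 = kg of phthalo blue.
Minimise 2.15x1 + 25.76x2 + 0.67x3 + 2.97x4 + 2.39x5 + 21.79x6 s.t.:
  37x1 + 36x2 + 47x3 + 99x4 + 26x5 + 44x6 ≤ 197   (oil absorption)
  204x1 + 74x2 + 26x5 ≥ 262   (yellow component)
  117x1 + 71x2 + 17x3 + 297x4 + 145x5 + 76x6 ≥ 610   (hiding power)
  163x2 + 235x6 ≥ 510   (blue component)
  x4 ≤ 3.1
  x1, x2, x3, x4, x5, x6 ≥ 0.
The minimum-cost mix takes nothing from phthalo green, kaolin — only iron-oxide yellow, carbon black, iron-oxide red, phthalo blue. There the oil absorption, yellow component, hiding power, blue component constraints are tight.
So iron-oxide yellow = 1.029 kg, carbon black = 0.1142 kg, iron-oxide red = 2.005 kg, phthalo blue = 2.17 kg.
Cost = 2.15·1.029 + 2.97·0.1142 + 2.39·2.005 + 21.79·2.17 = 54.6278.

€54.63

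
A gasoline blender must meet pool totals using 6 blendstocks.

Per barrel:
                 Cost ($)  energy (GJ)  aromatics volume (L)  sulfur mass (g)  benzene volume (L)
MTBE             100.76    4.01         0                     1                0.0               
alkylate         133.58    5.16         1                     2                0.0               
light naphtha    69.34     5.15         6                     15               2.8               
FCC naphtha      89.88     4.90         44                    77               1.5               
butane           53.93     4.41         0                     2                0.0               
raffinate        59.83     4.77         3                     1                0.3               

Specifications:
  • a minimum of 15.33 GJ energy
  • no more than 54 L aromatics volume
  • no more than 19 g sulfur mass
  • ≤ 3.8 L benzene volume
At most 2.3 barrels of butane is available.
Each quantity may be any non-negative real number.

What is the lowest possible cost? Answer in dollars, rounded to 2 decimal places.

Let x1 = barrels of MTBE, x2 = barrels of alkylate, x3 = barrels of light naphtha, x4 = barrels of FCC naphtha, x5 = barrels of butane, x6 = barrels of raffinate.
min 100.76x1 + 133.58x2 + 69.34x3 + 89.88x4 + 53.93x5 + 59.83x6 s.t.:
  4.01x1 + 5.16x2 + 5.15x3 + 4.9x4 + 4.41x5 + 4.77x6 ≥ 15.33   (energy)
  1x2 + 6x3 + 44x4 + 3x6 ≤ 54   (aromatics volume)
  1x1 + 2x2 + 15x3 + 77x4 + 2x5 + 1x6 ≤ 19   (sulfur mass)
  2.8x3 + 1.5x4 + 0.3x6 ≤ 3.8   (benzene volume)
  x5 ≤ 2.3
  x1, x2, x3, x4, x5, x6 ≥ 0.
The optimal basis is {butane, raffinate}; MTBE, alkylate, light naphtha, FCC naphtha drop out. Binding constraints: energy and the butane cap.
So butane = 2.3 barrels, raffinate = 1.0874 barrels.
Objective = 53.93·2.3 + 59.83·1.0874 = 189.0981.

$189.10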